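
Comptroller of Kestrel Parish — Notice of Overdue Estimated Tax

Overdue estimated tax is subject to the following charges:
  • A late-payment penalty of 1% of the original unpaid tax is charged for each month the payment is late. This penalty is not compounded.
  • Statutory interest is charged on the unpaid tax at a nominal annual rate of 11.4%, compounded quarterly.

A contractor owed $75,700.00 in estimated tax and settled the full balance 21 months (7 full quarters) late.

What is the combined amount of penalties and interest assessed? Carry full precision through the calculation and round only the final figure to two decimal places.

$32,353.50

Late-payment penalty: 21 × 1% × $75,700.00 = $15,897.00
Interest (11.4%/yr ÷ 4 = 2.85%/quarter): $75,700.00 × ((1 + 0.0285)^7 − 1) = $16,456.4956…
Penalties + interest = $15,897.0000 + $16,456.4956… = $32,353.50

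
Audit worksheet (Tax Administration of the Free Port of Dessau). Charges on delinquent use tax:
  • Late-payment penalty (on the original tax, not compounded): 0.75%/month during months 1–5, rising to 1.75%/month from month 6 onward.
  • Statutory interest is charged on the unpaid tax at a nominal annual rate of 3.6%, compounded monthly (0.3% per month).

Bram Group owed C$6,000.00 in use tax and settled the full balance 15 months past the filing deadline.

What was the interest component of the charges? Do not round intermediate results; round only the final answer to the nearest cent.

C$275.74

Interest: C$6,000.00 × ((1 + 0.003)^15 − 1) = C$6,000.00 × 0.0459574… = C$275.7444…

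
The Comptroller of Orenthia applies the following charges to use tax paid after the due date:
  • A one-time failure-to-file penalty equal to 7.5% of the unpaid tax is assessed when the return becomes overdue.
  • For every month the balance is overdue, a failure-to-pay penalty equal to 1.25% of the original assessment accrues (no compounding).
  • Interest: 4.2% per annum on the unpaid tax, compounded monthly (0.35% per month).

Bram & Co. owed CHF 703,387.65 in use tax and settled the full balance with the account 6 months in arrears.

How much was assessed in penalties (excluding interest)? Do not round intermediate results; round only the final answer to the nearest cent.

Failure-to-file penalty: 7.5% × CHF 703,387.65 = CHF 52,754.07…
Failure-to-pay penalty = 1.25% × CHF 703,387.65 × 6 mo = CHF 52,754.07…
Total penalty = CHF 52,754.07… + CHF 52,754.07… = CHF 105,508.15

CHF 105,508.15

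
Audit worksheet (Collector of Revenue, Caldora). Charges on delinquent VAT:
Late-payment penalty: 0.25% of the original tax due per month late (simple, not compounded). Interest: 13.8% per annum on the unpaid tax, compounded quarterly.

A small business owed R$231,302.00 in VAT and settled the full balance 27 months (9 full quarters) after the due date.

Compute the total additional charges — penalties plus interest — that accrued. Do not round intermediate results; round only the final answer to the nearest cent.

Late-payment penalty: 27 × 0.25% × R$231,302.00 = R$15,612.89…
Interest (13.8%/yr ÷ 4 = 3.45%/quarter): R$231,302.00 × ((1 + 0.0345)^9 − 1) = R$82,570.9166…
Penalties + interest = R$15,612.8850 + R$82,570.9166… = R$98,183.80

R$98,183.80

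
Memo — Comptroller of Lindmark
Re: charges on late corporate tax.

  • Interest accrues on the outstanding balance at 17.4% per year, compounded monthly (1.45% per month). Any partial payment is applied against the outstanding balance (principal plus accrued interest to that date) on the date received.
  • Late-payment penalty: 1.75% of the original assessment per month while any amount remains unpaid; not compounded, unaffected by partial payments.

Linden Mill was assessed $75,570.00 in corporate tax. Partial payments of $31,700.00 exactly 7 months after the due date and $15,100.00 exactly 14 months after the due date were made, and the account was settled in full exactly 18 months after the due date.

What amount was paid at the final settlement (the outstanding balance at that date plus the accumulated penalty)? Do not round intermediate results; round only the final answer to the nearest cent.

Balance at month 7: $75,570.0000 × (1 + 0.0145)^7 = $83,582.1968…
After $31,700.00 payment: $83,582.1968… − $31,700.00 = $51,882.1968…
Balance at month 14: $51,882.1968… × (1 + 0.0145)^7 = $57,382.9296…
After $15,100.00 payment: $57,382.9296… − $15,100.00 = $42,282.9296…
Balance at month 18: $42,282.9296… × (1 + 0.0145)^4 = $44,789.1969…
Penalty: 18 × 1.75% × $75,570.00 = $23,804.55
Final settlement = outstanding balance + penalty = $44,789.1969… + $23,804.55 = $68,593.75

$68,593.75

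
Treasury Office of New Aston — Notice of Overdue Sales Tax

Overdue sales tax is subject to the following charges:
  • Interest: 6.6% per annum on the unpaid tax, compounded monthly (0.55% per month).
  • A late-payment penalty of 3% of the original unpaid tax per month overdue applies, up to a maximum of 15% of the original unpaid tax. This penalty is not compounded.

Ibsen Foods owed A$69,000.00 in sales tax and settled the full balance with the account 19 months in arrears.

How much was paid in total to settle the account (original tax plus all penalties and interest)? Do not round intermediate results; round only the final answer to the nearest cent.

A$86,928.79

Penalty (uncapped): 19 × 3% × A$69,000.00 = A$39,330.00; cap = 15% × A$69,000.00 = A$10,350.00 → penalty = A$10,350.00
Interest: A$69,000.00 × ((1 + 0.0055)^19 − 1) = A$69,000.00 × 0.1098376… = A$7,578.7926…
Total = A$69,000.00 + A$10,350.0000 + A$7,578.7926… = A$86,928.79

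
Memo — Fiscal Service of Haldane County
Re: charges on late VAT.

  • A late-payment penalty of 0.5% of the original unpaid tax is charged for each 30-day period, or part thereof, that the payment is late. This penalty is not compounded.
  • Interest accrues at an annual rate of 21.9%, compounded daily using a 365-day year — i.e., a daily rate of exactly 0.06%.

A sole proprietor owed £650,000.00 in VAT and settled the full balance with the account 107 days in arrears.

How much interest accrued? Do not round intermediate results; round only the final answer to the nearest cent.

£43,085.32

Interest: £650,000.00 × ((1 + 0.0006)^107 − 1) = £650,000.00 × 0.06628511… = £43,085.3215…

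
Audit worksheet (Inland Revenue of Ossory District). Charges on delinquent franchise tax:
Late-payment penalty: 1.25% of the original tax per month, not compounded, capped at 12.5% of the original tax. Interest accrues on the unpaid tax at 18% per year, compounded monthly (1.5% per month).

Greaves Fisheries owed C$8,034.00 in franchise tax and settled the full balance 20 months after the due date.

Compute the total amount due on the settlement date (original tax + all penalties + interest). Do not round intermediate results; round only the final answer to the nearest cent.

Penalty (uncapped): 20 × 1.25% × C$8,034.00 = C$2,008.50; cap = 12.5% × C$8,034.00 = C$1,004.25 → penalty = C$1,004.25
Interest: C$8,034.00 × ((1 + 0.015)^20 − 1) = C$8,034.00 × 0.3468550… = C$2,786.6331…
Total = C$8,034.00 + C$1,004.2500 + C$2,786.6331… = C$11,824.88

C$11,824.88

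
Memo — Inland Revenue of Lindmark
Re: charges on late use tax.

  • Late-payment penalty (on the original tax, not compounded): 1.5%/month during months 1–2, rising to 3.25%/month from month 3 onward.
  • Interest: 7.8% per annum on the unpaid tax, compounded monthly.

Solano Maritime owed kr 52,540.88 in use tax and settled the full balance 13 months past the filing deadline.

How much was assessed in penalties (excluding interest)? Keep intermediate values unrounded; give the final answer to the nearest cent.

Penalty, months 1–2: 2 × 1.5% × kr 52,540.88 = kr 1,576.23…
Penalty, months 3–13: 11 × 3.25% × kr 52,540.88 = kr 18,783.36…
Total penalty = kr 1,576.23… + kr 18,783.36… = kr 20,359.59

kr 20,359.59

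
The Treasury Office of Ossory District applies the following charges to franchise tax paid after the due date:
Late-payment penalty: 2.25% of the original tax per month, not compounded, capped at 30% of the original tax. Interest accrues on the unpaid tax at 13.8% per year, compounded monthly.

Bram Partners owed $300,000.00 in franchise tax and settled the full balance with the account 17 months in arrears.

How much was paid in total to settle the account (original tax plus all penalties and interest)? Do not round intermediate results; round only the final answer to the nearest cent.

Penalty (uncapped): 17 × 2.25% × $300,000.00 = $114,750.00; cap = 30% × $300,000.00 = $90,000.00 → penalty = $90,000.00
Interest (13.8%/yr ÷ 12 = 1.15%/month): $300,000.00 × ((1 + 0.0115)^17 − 1) = $64,368.9285…
Total = $300,000.00 + $90,000.0000 + $64,368.9285… = $454,368.93

$454,368.93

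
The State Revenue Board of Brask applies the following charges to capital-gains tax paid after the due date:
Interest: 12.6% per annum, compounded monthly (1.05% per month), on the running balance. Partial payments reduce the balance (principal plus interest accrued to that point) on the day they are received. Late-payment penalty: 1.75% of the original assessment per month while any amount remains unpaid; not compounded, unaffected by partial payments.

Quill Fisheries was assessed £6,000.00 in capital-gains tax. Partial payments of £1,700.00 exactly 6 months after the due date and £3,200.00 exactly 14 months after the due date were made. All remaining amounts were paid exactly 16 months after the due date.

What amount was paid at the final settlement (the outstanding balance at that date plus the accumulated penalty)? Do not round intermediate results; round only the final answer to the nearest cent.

£3,616.68

Balance at month 6: £6,000.0000 × (1 + 0.0105)^6 = £6,388.0625…
After £1,700.00 payment: £6,388.0625… − £1,700.00 = £4,688.0625…
Balance at month 14: £4,688.0625… × (1 + 0.0105)^8 = £5,096.6397…
After £3,200.00 payment: £5,096.6397… − £3,200.00 = £1,896.6397…
Balance at month 16: £1,896.6397… × (1 + 0.0105)^2 = £1,936.6783…
Penalty: 16 × 1.75% × £6,000.00 = £1,680.00
Final settlement = outstanding balance + penalty = £1,936.6783… + £1,680.00 = £3,616.68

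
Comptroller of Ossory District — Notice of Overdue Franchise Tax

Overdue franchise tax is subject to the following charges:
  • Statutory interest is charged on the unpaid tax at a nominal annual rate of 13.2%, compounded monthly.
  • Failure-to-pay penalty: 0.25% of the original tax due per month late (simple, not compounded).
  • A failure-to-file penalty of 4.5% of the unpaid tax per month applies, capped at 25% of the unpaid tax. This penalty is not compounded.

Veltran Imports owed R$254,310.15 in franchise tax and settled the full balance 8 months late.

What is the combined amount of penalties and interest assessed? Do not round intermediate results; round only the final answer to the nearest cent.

R$91,923.85

Failure-to-file: 8 × 4.5% × R$254,310.15 = R$91,551.65…, capped at 25% × R$254,310.15 = R$63,577.54…
Failure-to-pay penalty = 0.25% × R$254,310.15 × 8 mo = R$5,086.20…
Interest (13.2%/yr ÷ 12 = 1.1%/month): R$254,310.15 × ((1 + 0.011)^8 − 1) = R$23,260.1142…
Penalties + interest = R$68,663.7405 + R$23,260.1142… = R$91,923.85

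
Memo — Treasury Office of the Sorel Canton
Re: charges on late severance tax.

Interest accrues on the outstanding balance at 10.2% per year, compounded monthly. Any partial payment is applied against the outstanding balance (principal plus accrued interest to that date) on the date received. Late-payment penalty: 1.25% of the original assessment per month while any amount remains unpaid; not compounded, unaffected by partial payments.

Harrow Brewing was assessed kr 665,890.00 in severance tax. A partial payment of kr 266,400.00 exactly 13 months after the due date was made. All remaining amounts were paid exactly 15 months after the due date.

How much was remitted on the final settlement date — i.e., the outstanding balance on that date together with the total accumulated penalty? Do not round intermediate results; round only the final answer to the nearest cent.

kr 609,939.81

Monthly rate = 10.2% ÷ 12 = 0.85%
Balance at month 13: kr 665,890.0000 × (1 + 0.0085)^13 = kr 743,342.9486…
After kr 266,400.00 payment: kr 743,342.9486… − kr 266,400.00 = kr 476,942.9486…
Balance at month 15: kr 476,942.9486… × (1 + 0.0085)^2 = kr 485,085.4379…
Penalty: 15 × 1.25% × kr 665,890.00 = kr 124,854.38…
Final settlement = outstanding balance + penalty = kr 485,085.4379… + kr 124,854.38… = kr 609,939.81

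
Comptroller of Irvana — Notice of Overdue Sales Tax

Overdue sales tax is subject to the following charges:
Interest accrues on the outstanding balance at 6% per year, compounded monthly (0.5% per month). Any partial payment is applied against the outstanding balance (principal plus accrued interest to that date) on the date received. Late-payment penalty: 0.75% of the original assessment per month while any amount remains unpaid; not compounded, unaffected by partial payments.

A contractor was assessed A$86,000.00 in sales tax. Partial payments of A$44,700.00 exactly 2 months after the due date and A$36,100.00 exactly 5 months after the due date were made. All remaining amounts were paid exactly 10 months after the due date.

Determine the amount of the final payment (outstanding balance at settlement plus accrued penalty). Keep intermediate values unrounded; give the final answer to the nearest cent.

Balance at month 2: A$86,000.0000 × (1 + 0.005)^2 = A$86,862.1500
After A$44,700.00 payment: A$86,862.1500 − A$44,700.00 = A$42,162.1500
Balance at month 5: A$42,162.1500 × (1 + 0.005)^3 = A$42,797.7497…
After A$36,100.00 payment: A$42,797.7497… − A$36,100.00 = A$6,697.7497…
Balance at month 10: A$6,697.7497… × (1 + 0.005)^5 = A$6,866.8763…
Penalty: 10 × 0.75% × A$86,000.00 = A$6,450.00
Final settlement = outstanding balance + penalty = A$6,866.8763… + A$6,450.00 = A$13,316.88

A$13,316.88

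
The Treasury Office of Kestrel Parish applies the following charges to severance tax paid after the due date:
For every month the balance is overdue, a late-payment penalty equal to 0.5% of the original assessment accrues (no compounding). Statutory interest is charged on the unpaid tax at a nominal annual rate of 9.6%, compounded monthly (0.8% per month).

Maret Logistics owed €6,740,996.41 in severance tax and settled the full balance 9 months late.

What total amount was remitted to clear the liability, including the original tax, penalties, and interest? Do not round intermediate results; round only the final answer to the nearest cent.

€7,545,517.67

Late-payment penalty: 9 × 0.5% × €6,740,996.41 = €303,344.84…
Interest: €6,740,996.41 × ((1 + 0.008)^9 − 1) = €6,740,996.41 × 0.0743475… = €501,176.4210…
Total = €6,740,996.41 + €303,344.8385… + €501,176.4210… = €7,545,517.67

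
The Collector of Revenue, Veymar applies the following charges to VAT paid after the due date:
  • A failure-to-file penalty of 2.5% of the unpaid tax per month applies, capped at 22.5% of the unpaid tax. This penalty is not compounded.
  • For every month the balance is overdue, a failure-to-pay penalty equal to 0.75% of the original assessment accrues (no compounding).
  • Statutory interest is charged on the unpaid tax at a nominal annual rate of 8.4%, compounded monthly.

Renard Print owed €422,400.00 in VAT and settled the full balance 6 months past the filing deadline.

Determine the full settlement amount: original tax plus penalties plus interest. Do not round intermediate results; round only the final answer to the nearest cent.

Failure-to-file: 6 × 2.5% × €422,400.00 = €63,360.00 (under the 22.5% cap)
Failure-to-pay penalty = 0.75% × €422,400.00 × 6 mo = €19,008.00
Interest (8.4%/yr ÷ 12 = 0.7%/month): €422,400.00 × ((1 + 0.007)^6 − 1) = €18,054.1769…
Total = €422,400.00 + €82,368.0000 + €18,054.1769… = €522,822.18

€522,822.18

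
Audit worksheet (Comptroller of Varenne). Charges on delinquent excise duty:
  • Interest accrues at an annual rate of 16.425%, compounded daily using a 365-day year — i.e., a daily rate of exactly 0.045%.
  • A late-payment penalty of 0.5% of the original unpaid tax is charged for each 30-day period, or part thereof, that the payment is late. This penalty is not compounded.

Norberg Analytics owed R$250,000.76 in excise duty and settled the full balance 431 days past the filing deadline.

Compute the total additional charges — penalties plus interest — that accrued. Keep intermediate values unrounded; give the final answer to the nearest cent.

R$72,245.87

Penalty periods: ⌈431/30⌉ = 15; penalty = 15 × 0.5% × R$250,000.76 = R$18,750.06…
Interest: R$250,000.76 × ((1 + 0.00045)^431 − 1) = R$250,000.76 × 0.21398262… = R$53,495.8171…
Penalties + interest = R$18,750.0570 + R$53,495.8171… = R$72,245.87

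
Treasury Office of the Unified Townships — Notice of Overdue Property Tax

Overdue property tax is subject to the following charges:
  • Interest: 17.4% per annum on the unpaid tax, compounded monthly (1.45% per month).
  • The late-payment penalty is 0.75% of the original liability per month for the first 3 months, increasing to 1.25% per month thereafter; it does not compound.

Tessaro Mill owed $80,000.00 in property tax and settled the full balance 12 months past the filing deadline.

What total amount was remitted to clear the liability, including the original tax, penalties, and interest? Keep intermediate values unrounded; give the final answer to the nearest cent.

$105,885.57

Penalty, months 1–3: 3 × 0.75% × $80,000.00 = $1,800.00
Penalty, months 4–12: 9 × 1.25% × $80,000.00 = $9,000.00
Interest: $80,000.00 × ((1 + 0.0145)^12 − 1) = $80,000.00 × 0.1885696… = $15,085.5676…
Total = $80,000.00 + $10,800.0000 + $15,085.5676… = $105,885.57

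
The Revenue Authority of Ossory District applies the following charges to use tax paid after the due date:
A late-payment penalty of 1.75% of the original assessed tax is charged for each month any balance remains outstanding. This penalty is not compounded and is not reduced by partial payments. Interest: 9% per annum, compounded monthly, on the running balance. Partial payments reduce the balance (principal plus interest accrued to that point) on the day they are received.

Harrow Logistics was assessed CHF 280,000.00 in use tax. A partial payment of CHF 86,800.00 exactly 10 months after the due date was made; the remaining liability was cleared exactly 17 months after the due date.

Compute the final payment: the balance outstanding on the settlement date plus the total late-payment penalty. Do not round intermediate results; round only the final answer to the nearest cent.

CHF 309,763.65

Monthly rate = 9% ÷ 12 = 0.75%
Balance at month 10: CHF 280,000.0000 × (1 + 0.0075)^10 = CHF 301,723.1127…
After CHF 86,800.00 payment: CHF 301,723.1127… − CHF 86,800.00 = CHF 214,923.1127…
Balance at month 17: CHF 214,923.1127… × (1 + 0.0075)^7 = CHF 226,463.6515…
Penalty: 17 × 1.75% × CHF 280,000.00 = CHF 83,300.00
Final settlement = outstanding balance + penalty = CHF 226,463.6515… + CHF 83,300.00 = CHF 309,763.65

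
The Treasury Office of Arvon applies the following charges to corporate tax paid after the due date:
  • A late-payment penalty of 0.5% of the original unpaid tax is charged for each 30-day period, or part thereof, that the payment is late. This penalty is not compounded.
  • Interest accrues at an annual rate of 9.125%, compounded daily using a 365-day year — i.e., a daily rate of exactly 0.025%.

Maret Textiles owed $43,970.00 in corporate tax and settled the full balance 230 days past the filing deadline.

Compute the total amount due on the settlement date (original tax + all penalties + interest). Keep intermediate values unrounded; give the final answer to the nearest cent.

Penalty periods: ⌈230/30⌉ = 8; penalty = 8 × 0.5% × $43,970.00 = $1,758.80
Interest: $43,970.00 × ((1 + 0.00025)^230 − 1) = $43,970.00 × 0.05917766… = $2,602.0417…
Total = $43,970.00 + $1,758.8000 + $2,602.0417… = $48,330.84

$48,330.84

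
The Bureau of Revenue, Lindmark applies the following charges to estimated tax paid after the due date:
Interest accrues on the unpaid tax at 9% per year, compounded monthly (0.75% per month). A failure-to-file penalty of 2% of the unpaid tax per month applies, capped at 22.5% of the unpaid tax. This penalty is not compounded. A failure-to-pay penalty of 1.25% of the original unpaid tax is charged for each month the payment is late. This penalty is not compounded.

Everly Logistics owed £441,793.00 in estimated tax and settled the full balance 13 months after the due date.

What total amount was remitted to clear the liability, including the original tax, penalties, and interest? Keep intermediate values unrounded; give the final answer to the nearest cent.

£658,055.29

Failure-to-file: 13 × 2% × £441,793.00 = £114,866.18, capped at 22.5% × £441,793.00 = £99,403.43…
Failure-to-pay penalty = 1.25% × £441,793.00 × 13 mo = £71,791.36…
Interest: £441,793.00 × ((1 + 0.0075)^13 − 1) = £441,793.00 × 0.1020104… = £45,067.5025…
Total = £441,793.00 + £171,194.7875 + £45,067.5025… = £658,055.29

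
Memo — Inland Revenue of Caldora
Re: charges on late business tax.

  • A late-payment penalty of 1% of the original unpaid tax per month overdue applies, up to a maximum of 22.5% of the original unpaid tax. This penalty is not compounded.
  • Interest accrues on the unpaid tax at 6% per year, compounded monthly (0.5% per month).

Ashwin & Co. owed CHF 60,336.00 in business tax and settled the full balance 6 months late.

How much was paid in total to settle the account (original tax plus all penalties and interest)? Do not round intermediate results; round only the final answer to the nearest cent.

CHF 65,789.02

Penalty: 6 × 1% × CHF 60,336.00 = CHF 3,620.16 (below the 22.5% cap of CHF 13,575.60)
Interest: CHF 60,336.00 × ((1 + 0.005)^6 − 1) = CHF 60,336.00 × 0.0303775… = CHF 1,832.8574…
Total = CHF 60,336.00 + CHF 3,620.1600 + CHF 1,832.8574… = CHF 65,789.02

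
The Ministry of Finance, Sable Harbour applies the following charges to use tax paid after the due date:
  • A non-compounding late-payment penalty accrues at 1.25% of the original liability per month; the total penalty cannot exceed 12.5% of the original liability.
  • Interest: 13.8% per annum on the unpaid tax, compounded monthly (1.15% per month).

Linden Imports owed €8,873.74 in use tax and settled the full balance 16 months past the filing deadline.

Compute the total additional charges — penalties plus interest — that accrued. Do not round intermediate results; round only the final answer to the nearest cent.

€2,890.66

Penalty (uncapped): 16 × 1.25% × €8,873.74 = €1,774.75…; cap = 12.5% × €8,873.74 = €1,109.22… → penalty = €1,109.22…
Interest: €8,873.74 × ((1 + 0.0115)^16 − 1) = €8,873.74 × 0.2007544… = €1,781.4425…
Penalties + interest = €1,109.2175 + €1,781.4425… = €2,890.66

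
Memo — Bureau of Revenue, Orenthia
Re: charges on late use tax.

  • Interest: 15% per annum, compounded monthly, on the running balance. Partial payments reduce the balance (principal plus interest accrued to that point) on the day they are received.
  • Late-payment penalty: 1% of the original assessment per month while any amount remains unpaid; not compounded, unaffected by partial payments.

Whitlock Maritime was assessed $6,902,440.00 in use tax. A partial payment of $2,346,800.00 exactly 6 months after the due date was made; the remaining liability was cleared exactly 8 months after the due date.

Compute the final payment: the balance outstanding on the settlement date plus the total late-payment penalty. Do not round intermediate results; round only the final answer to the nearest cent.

Monthly rate = 15% ÷ 12 = 1.25%
Balance at month 6: $6,902,440.0000 × (1 + 0.0125)^6 = $7,436,572.7607…
After $2,346,800.00 payment: $7,436,572.7607… − $2,346,800.00 = $5,089,772.7607…
Balance at month 8: $5,089,772.7607… × (1 + 0.0125)^2 = $5,217,812.3567…
Penalty: 8 × 1% × $6,902,440.00 = $552,195.20
Final settlement = outstanding balance + penalty = $5,217,812.3567… + $552,195.20 = $5,770,007.56

$5,770,007.56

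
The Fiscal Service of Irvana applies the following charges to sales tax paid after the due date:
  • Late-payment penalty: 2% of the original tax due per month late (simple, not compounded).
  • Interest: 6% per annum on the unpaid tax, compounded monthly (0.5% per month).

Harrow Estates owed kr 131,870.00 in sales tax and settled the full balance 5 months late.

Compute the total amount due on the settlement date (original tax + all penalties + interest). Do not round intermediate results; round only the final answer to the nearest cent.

Late-payment penalty: 5 × 2% × kr 131,870.00 = kr 13,187.00
Interest: kr 131,870.00 × ((1 + 0.005)^5 − 1) = kr 131,870.00 × 0.0252513… = kr 3,329.8828…
Total = kr 131,870.00 + kr 13,187.0000 + kr 3,329.8828… = kr 148,386.88

kr 148,386.88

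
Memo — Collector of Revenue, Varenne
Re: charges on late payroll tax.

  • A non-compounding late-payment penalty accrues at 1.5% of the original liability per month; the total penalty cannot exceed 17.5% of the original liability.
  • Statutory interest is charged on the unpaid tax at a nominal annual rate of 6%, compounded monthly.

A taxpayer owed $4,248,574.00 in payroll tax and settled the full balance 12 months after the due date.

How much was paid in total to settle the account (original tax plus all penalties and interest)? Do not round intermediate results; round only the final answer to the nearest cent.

$5,254,117.20

Penalty (uncapped): 12 × 1.5% × $4,248,574.00 = $764,743.32; cap = 17.5% × $4,248,574.00 = $743,500.45 → penalty = $743,500.45
Interest (6%/yr ÷ 12 = 0.5%/month): $4,248,574.00 × ((1 + 0.005)^12 − 1) = $262,042.7479…
Total = $4,248,574.00 + $743,500.4500 + $262,042.7479… = $5,254,117.20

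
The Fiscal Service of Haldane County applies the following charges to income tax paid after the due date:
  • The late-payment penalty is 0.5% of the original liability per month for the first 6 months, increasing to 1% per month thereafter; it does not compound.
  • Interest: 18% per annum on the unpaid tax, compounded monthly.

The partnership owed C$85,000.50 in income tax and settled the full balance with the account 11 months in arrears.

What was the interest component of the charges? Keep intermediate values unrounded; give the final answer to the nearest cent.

Interest (18%/yr ÷ 12 = 1.5%/month): C$85,000.50 × ((1 + 0.015)^11 − 1) = C$15,125.7487…

C$15,125.75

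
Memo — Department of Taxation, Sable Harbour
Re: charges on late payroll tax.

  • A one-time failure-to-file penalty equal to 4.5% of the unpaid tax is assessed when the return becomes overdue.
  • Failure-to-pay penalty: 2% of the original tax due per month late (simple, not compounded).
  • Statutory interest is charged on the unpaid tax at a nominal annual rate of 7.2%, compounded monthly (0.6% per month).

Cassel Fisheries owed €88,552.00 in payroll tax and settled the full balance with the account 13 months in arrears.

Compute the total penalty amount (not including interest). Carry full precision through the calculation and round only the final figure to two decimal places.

€27,008.36

Failure-to-file penalty: 4.5% × €88,552.00 = €3,984.84
Failure-to-pay penalty = 2% × €88,552.00 × 13 mo = €23,023.52
Total penalty = €3,984.84 + €23,023.52 = €27,008.36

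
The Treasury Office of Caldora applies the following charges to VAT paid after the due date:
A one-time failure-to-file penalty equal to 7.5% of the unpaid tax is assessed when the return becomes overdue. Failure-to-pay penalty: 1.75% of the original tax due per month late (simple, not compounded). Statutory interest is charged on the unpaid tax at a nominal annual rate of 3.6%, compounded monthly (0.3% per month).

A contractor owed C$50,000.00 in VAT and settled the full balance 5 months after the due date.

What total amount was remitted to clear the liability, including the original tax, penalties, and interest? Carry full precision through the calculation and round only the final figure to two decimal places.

C$58,879.51

Failure-to-file penalty: 7.5% × C$50,000.00 = C$3,750.00
Failure-to-pay penalty: 5 × 1.75% × C$50,000.00 = C$4,375.00
Interest: C$50,000.00 × ((1 + 0.003)^5 − 1) = C$50,000.00 × 0.0150903… = C$754.5135…
Total = C$50,000.00 + C$8,125.0000 + C$754.5135… = C$58,879.51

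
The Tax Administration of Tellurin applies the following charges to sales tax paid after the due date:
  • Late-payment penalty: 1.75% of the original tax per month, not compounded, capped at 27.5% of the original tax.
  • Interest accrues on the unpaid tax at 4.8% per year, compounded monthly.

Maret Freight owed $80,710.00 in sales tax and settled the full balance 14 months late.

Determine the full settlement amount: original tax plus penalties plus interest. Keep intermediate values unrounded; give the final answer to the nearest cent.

Penalty: 14 × 1.75% × $80,710.00 = $19,773.95 (below the 27.5% cap of $22,195.25)
Interest (4.8%/yr ÷ 12 = 0.4%/month): $80,710.00 × ((1 + 0.004)^14 − 1) = $4,639.1748…
Total = $80,710.00 + $19,773.9500 + $4,639.1748… = $105,123.12

$105,123.12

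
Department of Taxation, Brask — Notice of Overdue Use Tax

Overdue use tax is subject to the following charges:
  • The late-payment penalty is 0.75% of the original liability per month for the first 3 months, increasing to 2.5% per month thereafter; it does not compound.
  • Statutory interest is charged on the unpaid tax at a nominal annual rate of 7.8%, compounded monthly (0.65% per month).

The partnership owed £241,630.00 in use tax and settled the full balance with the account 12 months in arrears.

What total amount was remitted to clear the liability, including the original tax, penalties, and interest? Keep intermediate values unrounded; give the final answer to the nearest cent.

Penalty, months 1–3: 3 × 0.75% × £241,630.00 = £5,436.68…
Penalty, months 4–12: 9 × 2.5% × £241,630.00 = £54,366.75
Interest: £241,630.00 × ((1 + 0.0065)^12 − 1) = £241,630.00 × 0.0808498… = £19,535.7397…
Total = £241,630.00 + £59,803.4250 + £19,535.7397… = £320,969.16

£320,969.16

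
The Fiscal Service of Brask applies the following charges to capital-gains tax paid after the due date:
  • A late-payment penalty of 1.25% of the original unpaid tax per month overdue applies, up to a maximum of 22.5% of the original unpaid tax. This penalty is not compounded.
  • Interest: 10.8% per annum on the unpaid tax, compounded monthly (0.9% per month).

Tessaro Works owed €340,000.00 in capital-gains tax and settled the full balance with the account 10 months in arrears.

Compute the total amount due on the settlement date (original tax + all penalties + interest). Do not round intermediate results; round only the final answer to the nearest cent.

Penalty: 10 × 1.25% × €340,000.00 = €42,500.00 (below the 22.5% cap of €76,500.00)
Interest: €340,000.00 × ((1 + 0.009)^10 − 1) = €340,000.00 × 0.0937339… = €31,869.5168…
Total = €340,000.00 + €42,500.0000 + €31,869.5168… = €414,369.52

€414,369.52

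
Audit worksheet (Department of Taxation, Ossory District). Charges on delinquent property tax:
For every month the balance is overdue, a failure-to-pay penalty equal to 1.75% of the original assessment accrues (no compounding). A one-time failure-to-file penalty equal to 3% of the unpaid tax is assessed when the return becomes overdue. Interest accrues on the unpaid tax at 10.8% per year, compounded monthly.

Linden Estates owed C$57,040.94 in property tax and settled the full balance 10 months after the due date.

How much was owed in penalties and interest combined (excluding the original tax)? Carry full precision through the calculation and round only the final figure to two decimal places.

C$17,040.06

Failure-to-file penalty: 3% × C$57,040.94 = C$1,711.23…
Failure-to-pay penalty = 1.75% × C$57,040.94 × 10 mo = C$9,982.16…
Interest (10.8%/yr ÷ 12 = 0.9%/month): C$57,040.94 × ((1 + 0.009)^10 − 1) = C$5,346.6682…
Penalties + interest = C$11,693.3927 + C$5,346.6682… = C$17,040.06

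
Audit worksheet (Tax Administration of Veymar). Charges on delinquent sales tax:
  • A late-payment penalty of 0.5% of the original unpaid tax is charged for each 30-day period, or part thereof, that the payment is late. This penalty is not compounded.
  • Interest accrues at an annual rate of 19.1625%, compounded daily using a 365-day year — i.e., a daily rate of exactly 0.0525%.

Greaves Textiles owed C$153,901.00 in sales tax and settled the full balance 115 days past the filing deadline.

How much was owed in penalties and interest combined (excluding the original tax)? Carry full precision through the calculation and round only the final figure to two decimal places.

Penalty periods: ⌈115/30⌉ = 4; penalty = 4 × 0.5% × C$153,901.00 = C$3,078.02
Interest: C$153,901.00 × ((1 + 0.000525)^115 − 1) = C$153,901.00 × 0.06221798… = C$9,575.4095…
Penalties + interest = C$3,078.0200 + C$9,575.4095… = C$12,653.43

C$12,653.43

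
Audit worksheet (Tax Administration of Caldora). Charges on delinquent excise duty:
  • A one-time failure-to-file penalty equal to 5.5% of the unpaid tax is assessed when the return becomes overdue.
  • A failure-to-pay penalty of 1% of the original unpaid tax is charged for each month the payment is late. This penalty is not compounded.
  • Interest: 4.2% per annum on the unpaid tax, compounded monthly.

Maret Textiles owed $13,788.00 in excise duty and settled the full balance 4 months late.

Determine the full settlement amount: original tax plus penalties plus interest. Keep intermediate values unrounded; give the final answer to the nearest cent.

$15,291.91

Failure-to-file penalty: 5.5% × $13,788.00 = $758.34
Failure-to-pay penalty = 1% × $13,788.00 × 4 mo = $551.52
Interest (4.2%/yr ÷ 12 = 0.35%/month): $13,788.00 × ((1 + 0.0035)^4 − 1) = $194.0478…
Total = $13,788.00 + $1,309.8600 + $194.0478… = $15,291.91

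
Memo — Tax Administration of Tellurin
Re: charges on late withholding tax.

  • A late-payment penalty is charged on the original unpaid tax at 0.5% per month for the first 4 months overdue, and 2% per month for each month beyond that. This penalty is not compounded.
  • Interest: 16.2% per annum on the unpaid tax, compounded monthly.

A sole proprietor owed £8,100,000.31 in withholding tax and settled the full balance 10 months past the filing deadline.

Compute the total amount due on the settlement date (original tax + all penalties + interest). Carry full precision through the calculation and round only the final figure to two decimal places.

Penalty, months 1–4: 4 × 0.5% × £8,100,000.31 = £162,000.01…
Penalty, months 5–10: 6 × 2% × £8,100,000.31 = £972,000.04…
Interest (16.2%/yr ÷ 12 = 1.35%/month): £8,100,000.31 × ((1 + 0.0135)^10 − 1) = £1,162,379.0785…
Total = £8,100,000.31 + £1,134,000.0434 + £1,162,379.0785… = £10,396,379.43

£10,396,379.43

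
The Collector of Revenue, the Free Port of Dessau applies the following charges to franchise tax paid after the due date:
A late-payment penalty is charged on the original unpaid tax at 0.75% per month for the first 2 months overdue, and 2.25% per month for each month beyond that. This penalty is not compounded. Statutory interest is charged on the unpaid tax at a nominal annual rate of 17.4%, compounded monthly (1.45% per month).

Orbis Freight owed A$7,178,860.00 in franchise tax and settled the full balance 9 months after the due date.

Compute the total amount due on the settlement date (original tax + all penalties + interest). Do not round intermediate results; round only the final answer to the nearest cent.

A$9,410,270.34

Penalty, months 1–2: 2 × 0.75% × A$7,178,860.00 = A$107,682.90
Penalty, months 3–9: 7 × 2.25% × A$7,178,860.00 = A$1,130,670.45
Interest: A$7,178,860.00 × ((1 + 0.0145)^9 − 1) = A$7,178,860.00 × 0.1383307… = A$993,056.9866…
Total = A$7,178,860.00 + A$1,238,353.3500 + A$993,056.9866… = A$9,410,270.34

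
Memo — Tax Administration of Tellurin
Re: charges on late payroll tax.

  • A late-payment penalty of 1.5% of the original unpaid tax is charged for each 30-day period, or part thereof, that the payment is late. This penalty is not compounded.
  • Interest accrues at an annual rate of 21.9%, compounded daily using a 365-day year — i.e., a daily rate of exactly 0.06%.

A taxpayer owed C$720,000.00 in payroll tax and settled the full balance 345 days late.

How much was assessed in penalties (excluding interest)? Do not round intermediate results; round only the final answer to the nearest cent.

Penalty periods: ⌈345/30⌉ = 12; penalty = 12 × 1.5% × C$720,000.00 = C$129,600.00

C$129,600.00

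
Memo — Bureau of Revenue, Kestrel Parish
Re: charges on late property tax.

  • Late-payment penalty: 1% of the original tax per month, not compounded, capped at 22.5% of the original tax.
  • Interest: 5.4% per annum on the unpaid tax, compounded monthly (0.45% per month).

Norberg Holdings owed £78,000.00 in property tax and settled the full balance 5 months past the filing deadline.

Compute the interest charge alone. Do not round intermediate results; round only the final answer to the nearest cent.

£1,770.87

Interest: £78,000.00 × ((1 + 0.0045)^5 − 1) = £78,000.00 × 0.0227034… = £1,770.8662…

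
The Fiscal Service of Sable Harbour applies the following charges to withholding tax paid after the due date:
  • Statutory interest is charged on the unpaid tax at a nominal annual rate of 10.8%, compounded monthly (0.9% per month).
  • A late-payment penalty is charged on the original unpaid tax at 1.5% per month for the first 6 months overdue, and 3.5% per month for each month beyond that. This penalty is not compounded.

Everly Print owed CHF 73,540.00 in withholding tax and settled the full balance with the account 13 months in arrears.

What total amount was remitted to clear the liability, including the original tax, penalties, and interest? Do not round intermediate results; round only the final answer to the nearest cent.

Penalty, months 1–6: 6 × 1.5% × CHF 73,540.00 = CHF 6,618.60
Penalty, months 7–13: 7 × 3.5% × CHF 73,540.00 = CHF 18,017.30
Interest: CHF 73,540.00 × ((1 + 0.009)^13 − 1) = CHF 73,540.00 × 0.1235313… = CHF 9,084.4890…
Total = CHF 73,540.00 + CHF 24,635.9000 + CHF 9,084.4890… = CHF 107,260.39

CHF 107,260.39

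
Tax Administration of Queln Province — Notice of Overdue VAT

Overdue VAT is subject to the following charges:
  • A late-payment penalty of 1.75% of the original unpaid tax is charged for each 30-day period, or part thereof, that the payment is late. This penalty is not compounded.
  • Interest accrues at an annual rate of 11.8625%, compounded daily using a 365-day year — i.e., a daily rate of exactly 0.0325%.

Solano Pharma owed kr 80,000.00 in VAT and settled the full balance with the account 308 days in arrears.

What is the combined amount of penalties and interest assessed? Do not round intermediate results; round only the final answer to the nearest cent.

Penalty periods: ⌈308/30⌉ = 11; penalty = 11 × 1.75% × kr 80,000.00 = kr 15,400.00
Interest: kr 80,000.00 × ((1 + 0.000325)^308 − 1) = kr 80,000.00 × 0.10526347… = kr 8,421.0773…
Penalties + interest = kr 15,400.0000 + kr 8,421.0773… = kr 23,821.08

kr 23,821.08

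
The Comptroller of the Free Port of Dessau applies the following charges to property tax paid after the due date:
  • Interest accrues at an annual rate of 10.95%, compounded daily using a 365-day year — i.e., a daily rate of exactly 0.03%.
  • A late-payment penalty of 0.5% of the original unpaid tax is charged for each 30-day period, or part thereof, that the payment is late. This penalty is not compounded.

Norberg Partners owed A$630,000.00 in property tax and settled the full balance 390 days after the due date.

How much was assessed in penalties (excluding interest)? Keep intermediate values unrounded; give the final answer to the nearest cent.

A$40,950.00

Penalty periods: ⌈390/30⌉ = 13; penalty = 13 × 0.5% × A$630,000.00 = A$40,950.00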